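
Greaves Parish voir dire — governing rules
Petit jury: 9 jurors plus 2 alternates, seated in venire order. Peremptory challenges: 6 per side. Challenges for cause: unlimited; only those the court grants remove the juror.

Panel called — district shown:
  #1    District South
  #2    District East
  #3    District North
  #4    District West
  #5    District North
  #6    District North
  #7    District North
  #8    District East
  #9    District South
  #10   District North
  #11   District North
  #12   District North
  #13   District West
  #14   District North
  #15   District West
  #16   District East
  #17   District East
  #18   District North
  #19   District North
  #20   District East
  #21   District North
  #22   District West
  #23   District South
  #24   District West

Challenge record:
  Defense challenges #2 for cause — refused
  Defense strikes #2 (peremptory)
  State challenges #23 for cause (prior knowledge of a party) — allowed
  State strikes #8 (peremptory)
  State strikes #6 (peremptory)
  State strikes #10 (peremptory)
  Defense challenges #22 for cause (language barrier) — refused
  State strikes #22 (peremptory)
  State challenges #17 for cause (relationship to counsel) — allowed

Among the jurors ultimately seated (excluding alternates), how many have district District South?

Removed: #2, #6, #8, #10, #17, #22, #23.
Seated jurors 1–9: #1, #3, #4, #5, #7, #9, #11, #12, #13 (alternates #14, #15 not counted).
Of those, in District South: #1, #9 → 2.

2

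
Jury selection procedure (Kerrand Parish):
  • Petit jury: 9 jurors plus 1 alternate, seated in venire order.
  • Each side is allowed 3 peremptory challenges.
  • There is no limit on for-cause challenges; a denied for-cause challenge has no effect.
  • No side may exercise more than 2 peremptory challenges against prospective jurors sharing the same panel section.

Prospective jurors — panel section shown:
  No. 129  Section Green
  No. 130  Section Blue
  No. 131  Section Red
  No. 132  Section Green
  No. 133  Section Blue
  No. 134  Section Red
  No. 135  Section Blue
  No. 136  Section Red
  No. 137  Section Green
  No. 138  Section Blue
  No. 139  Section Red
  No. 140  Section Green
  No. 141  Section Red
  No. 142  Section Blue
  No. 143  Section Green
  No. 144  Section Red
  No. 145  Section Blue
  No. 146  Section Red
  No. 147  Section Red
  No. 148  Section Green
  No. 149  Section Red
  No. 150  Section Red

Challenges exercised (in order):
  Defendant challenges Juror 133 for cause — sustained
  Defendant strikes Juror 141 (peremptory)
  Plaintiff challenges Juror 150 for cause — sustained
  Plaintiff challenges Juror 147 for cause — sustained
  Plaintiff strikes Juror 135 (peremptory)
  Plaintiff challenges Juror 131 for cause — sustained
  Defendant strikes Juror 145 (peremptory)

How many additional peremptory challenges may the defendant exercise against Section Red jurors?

1

Defendant peremptories so far: #141, #145 — 2 of 3 used, 1 left overall.
Against Section Red: #141 — 1 used; per-section cap 2 leaves 1.
Binding limit: min(1, 1) = 1.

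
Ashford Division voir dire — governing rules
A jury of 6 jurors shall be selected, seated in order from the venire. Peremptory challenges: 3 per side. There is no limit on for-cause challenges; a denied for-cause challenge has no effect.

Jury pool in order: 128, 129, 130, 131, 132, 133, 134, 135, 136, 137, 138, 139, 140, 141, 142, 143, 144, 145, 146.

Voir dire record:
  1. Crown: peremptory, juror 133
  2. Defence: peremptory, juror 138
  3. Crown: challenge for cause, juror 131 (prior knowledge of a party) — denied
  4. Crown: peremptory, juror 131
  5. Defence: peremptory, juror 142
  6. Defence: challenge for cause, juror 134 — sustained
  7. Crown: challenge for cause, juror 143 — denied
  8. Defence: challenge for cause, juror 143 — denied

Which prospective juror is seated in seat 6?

Removed: #131, #133, #134, #138, #142. (#143 stays — for-cause denied.)
Seating in order: seats 1–6 → #128, #129, #130, #132, #135, #136.
So seat 6 is #136.

136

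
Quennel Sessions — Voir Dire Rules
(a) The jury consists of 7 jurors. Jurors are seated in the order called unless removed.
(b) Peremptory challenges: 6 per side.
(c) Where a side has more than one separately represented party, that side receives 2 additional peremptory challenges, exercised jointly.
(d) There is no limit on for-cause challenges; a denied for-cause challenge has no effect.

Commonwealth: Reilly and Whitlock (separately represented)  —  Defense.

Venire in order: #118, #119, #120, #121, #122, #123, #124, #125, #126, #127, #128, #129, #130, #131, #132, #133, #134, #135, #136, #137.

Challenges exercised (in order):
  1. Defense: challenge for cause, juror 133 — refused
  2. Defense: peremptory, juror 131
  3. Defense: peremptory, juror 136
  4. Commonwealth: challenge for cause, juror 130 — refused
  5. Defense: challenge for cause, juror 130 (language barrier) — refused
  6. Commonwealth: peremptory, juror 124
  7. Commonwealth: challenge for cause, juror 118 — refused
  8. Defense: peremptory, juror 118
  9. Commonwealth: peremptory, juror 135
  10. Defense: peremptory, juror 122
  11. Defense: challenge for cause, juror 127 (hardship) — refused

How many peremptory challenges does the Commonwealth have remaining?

6

Commonwealth allotment: 6 base + 2 multi-party = 8.
Commonwealth peremptories used: #124, #135 — 2 (for-cause on #130, #118 don't count).
Remaining: 8 − 2 = 6.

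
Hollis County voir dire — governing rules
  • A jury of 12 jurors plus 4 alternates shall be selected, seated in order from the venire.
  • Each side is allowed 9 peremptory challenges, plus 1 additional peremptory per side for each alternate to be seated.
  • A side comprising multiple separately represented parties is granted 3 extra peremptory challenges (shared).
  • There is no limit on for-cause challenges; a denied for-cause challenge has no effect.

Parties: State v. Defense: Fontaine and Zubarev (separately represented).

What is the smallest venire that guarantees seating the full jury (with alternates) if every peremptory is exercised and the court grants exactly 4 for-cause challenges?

Seats to fill: 12 + 4 alternates = 16.
Peremptories — State: 9 + 1×4 = 13; Defense: 9 + 1×4 + 3 = 16; total 29.
For-cause removals: 4.
Minimum venire: 16 + 29 + 4 = 49.

49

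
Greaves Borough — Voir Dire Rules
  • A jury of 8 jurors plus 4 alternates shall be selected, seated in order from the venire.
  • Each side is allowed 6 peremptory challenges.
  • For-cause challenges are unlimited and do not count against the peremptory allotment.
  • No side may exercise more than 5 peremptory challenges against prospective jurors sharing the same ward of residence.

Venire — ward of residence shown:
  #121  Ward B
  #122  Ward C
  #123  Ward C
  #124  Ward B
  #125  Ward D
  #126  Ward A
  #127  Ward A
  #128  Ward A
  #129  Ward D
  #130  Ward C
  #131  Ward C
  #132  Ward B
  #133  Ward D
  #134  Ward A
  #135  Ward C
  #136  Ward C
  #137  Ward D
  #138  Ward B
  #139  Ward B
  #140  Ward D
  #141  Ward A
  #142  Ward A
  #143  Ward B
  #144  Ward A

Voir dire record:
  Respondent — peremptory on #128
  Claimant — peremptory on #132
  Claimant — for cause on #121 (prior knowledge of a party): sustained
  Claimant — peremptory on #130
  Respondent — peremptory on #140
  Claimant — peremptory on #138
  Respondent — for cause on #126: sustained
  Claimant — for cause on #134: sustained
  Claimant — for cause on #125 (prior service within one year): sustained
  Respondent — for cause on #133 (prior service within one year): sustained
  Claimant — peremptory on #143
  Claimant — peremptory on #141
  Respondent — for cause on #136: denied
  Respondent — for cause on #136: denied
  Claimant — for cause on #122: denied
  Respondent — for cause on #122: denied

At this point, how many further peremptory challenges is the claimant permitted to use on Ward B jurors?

1

Claimant peremptories so far: #132, #130, #138, #143, #141 — 5 of 6 used, 1 left overall.
Against Ward B: #132, #138, #143 — 3 used; per-ward cap 5 leaves 2.
Binding limit: min(1, 2) = 1.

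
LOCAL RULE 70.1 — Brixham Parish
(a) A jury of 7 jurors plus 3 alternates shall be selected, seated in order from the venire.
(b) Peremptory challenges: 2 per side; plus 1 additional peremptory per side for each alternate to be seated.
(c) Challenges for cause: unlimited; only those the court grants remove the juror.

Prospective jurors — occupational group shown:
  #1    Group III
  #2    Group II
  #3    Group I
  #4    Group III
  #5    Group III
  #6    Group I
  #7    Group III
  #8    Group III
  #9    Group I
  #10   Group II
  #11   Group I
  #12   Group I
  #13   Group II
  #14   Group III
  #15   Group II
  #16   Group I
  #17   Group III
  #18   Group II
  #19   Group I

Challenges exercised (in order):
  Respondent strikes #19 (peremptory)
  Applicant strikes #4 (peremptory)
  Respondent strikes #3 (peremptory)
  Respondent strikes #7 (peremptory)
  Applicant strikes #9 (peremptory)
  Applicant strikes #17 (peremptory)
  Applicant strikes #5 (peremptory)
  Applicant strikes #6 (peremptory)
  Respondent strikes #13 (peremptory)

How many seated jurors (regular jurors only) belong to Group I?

Removed: #3, #4, #5, #6, #7, #9, #13, #17, #19.
Seated jurors 1–7: #1, #2, #8, #10, #11, #12, #14 (alternates #15, #16, #18 not counted).
Of those, in Group I: #11, #12 → 2.

2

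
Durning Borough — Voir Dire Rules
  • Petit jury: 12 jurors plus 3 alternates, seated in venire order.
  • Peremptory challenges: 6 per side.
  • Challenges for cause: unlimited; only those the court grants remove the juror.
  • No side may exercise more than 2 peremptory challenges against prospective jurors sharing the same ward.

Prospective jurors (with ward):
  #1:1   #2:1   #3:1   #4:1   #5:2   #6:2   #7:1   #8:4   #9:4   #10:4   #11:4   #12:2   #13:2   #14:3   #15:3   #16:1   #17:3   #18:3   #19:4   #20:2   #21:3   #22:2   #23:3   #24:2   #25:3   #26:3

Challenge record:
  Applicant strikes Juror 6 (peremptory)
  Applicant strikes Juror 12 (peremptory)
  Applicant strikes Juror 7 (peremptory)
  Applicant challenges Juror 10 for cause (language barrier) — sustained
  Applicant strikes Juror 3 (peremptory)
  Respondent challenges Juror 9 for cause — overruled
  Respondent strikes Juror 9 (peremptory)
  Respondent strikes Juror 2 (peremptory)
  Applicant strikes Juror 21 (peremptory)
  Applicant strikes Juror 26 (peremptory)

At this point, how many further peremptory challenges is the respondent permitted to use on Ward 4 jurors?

Respondent peremptories so far: #9, #2 — 2 of 6 used, 4 left overall.
Against Ward 4: #9 — 1 used; per-ward cap 2 leaves 1.
Binding limit: min(4, 1) = 1.

1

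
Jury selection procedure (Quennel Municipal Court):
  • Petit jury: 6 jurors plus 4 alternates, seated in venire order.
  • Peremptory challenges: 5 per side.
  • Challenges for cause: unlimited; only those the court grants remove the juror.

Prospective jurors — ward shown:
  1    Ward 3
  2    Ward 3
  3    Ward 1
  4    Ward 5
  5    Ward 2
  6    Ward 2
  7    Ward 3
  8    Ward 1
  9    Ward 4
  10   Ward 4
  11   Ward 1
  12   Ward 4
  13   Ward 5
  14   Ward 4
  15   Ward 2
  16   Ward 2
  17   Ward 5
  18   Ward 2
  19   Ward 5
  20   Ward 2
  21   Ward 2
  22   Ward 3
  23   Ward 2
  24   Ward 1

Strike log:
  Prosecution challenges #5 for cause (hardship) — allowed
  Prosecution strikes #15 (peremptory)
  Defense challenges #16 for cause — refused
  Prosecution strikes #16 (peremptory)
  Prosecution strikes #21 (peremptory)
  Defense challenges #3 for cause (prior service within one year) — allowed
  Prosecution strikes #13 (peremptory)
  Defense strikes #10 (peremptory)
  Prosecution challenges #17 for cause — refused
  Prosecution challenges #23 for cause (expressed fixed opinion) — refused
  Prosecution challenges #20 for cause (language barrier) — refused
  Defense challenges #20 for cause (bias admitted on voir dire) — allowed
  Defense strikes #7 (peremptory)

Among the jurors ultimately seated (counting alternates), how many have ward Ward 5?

Removed: #3, #5, #7, #10, #13, #15, #16, #20, #21.
Seated (10 incl. alternates): #1, #2, #4, #6, #8, #9, #11, #12, #14, #17.
Of those, in Ward 5: #4, #17 → 2.

2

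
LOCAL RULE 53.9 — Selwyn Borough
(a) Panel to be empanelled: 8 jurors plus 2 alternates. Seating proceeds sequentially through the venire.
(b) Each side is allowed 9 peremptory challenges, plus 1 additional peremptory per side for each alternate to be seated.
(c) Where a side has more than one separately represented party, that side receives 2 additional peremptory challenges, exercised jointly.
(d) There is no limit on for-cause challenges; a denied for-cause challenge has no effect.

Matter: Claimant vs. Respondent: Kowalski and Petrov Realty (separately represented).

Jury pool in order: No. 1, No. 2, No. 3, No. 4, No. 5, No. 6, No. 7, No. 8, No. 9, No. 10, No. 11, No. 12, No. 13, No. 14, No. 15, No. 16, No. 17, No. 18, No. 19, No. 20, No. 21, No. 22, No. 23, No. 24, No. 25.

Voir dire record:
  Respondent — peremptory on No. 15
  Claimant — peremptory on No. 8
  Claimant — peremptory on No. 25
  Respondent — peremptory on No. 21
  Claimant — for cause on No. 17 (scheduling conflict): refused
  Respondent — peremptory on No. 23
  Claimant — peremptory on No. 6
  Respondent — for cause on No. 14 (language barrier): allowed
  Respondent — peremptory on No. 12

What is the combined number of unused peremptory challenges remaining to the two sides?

17

Claimant allotment: 9 base + 1 × 2 alternates = 11. Respondent allotment: 9 base + 1 × 2 alternates + 2 multi-party = 13.
Claimant peremptories used: #8, #25, #6 — 3 (the for-cause on #17 doesn't count).
Respondent peremptories used: #15, #21, #23, #12 — 4 (the for-cause on #14 doesn't count).
Remaining: (11 − 3) + (13 − 4) = 17.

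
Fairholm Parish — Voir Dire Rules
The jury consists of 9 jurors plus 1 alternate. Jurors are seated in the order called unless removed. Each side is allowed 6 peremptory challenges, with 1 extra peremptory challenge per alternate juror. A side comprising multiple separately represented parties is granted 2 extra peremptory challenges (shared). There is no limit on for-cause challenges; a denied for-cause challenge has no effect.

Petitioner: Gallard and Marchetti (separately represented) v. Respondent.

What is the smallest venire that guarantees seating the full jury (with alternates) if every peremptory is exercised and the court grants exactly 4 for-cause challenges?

Seats to fill: 9 + 1 alternates = 10.
Peremptories — Petitioner: 6 + 1×1 + 2 = 9; Respondent: 6 + 1×1 = 7; total 16.
For-cause removals: 4.
Minimum venire: 10 + 16 + 4 = 30.

30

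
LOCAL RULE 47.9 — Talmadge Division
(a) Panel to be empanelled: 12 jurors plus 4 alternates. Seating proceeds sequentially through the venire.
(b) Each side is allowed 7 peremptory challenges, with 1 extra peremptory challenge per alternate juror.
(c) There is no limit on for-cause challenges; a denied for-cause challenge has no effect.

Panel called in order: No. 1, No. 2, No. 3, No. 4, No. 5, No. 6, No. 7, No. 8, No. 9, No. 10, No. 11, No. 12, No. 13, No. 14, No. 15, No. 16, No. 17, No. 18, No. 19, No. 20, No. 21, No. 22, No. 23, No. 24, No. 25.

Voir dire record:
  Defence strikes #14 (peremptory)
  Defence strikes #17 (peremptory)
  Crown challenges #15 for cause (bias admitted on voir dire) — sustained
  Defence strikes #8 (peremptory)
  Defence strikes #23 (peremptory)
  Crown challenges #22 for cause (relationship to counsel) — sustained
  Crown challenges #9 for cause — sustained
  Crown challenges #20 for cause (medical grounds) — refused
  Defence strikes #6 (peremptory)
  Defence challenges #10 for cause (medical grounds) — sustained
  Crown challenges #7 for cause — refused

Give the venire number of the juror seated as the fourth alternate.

Removed: #6, #8, #9, #10, #14, #15, #17, #22, #23. (#7, #20 stay — for-cause denied.)
Filling seats in venire order through position 16: #1, #2, #3, #4, #5, #7, #11, #12, #13, #16, #18, #19, #20, #21, #24, #25.
So alternate 4 is #25.

25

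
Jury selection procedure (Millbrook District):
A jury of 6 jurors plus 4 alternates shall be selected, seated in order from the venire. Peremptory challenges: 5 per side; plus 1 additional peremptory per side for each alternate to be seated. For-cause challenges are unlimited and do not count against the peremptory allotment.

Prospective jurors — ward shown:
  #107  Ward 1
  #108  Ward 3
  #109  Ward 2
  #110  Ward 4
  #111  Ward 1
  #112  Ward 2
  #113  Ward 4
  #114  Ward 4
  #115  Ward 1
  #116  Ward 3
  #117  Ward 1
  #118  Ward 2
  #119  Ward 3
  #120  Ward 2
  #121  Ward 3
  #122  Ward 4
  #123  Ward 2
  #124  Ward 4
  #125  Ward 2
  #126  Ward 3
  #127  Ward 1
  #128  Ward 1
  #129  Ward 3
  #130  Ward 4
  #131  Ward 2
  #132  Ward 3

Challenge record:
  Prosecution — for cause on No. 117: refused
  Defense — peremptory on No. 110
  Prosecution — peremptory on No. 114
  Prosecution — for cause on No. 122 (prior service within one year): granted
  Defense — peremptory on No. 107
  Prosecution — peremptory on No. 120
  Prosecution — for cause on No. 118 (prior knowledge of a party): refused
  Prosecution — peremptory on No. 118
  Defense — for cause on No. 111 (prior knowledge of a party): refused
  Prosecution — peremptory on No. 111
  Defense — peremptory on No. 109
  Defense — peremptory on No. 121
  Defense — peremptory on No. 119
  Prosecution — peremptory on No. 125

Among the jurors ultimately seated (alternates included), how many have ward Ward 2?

Removed: #107, #109, #110, #111, #114, #118, #119, #120, #121, #122, #125.
Seated (10 incl. alternates): #108, #112, #113, #115, #116, #117, #123, #124, #126, #127.
Of those, in Ward 2: #112, #123 → 2.

2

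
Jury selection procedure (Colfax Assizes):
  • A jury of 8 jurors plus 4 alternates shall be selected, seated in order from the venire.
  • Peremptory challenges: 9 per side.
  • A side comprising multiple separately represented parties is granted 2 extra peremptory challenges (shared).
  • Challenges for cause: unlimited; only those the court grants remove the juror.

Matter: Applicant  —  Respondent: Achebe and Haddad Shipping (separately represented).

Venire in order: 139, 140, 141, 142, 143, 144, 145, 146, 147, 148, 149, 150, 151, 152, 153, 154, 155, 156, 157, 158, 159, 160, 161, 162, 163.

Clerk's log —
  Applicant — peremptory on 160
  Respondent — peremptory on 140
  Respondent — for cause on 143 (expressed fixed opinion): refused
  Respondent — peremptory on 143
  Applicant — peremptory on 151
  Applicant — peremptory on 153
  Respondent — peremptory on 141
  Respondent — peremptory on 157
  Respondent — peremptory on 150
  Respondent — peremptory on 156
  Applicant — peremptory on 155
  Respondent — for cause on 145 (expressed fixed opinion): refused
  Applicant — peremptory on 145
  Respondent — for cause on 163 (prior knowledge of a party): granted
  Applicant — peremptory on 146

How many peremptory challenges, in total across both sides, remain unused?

8

Applicant allotment: 9. Respondent allotment: 9 base + 2 multi-party = 11.
Applicant peremptories used: #160, #151, #153, #155, #145, #146 — 6.
Respondent peremptories used: #140, #143, #141, #157, #150, #156 — 6 (for-cause on #143, #145, #163 don't count).
Remaining: (9 − 6) + (11 − 6) = 8.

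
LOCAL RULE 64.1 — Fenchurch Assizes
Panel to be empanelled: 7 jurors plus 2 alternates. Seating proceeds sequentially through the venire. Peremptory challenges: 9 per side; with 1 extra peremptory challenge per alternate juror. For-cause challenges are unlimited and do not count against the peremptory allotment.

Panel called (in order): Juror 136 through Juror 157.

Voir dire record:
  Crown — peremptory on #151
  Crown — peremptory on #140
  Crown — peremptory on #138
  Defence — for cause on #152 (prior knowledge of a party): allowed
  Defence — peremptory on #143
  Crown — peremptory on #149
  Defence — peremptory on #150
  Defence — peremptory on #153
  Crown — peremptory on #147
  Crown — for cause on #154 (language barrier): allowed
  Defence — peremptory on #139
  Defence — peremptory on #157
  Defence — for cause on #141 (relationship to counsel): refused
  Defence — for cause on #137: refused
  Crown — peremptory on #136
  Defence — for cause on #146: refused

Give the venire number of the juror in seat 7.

148

Removed: #136, #138, #139, #140, #143, #147, #149, #150, #151, #152, #153, #154, #157. (#137, #141, #146 stay — for-cause denied.)
Seating in order: seats 1–7 → #137, #141, #142, #144, #145, #146, #148; alternates → #155, #156.
So seat 7 is #148.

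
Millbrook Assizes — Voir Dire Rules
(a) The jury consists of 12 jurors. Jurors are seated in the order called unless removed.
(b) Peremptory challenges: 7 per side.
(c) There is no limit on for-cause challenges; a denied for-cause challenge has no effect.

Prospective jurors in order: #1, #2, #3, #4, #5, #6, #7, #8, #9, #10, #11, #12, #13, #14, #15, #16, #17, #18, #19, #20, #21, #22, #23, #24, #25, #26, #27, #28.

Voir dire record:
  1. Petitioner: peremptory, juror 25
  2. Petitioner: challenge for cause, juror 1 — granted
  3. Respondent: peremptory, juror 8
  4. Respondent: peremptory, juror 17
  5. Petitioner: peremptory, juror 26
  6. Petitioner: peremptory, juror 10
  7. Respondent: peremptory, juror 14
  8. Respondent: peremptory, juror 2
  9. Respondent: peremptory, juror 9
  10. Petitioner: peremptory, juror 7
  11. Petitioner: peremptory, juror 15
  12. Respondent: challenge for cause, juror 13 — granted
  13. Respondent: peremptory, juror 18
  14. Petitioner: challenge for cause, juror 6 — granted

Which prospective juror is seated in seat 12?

Removed: #1, #2, #6, #7, #8, #9, #10, #13, #14, #15, #17, #18, #25, #26.
Seating in order: seats 1–12 → #3, #4, #5, #11, #12, #16, #19, #20, #21, #22, #23, #24.
So seat 12 is #24.

24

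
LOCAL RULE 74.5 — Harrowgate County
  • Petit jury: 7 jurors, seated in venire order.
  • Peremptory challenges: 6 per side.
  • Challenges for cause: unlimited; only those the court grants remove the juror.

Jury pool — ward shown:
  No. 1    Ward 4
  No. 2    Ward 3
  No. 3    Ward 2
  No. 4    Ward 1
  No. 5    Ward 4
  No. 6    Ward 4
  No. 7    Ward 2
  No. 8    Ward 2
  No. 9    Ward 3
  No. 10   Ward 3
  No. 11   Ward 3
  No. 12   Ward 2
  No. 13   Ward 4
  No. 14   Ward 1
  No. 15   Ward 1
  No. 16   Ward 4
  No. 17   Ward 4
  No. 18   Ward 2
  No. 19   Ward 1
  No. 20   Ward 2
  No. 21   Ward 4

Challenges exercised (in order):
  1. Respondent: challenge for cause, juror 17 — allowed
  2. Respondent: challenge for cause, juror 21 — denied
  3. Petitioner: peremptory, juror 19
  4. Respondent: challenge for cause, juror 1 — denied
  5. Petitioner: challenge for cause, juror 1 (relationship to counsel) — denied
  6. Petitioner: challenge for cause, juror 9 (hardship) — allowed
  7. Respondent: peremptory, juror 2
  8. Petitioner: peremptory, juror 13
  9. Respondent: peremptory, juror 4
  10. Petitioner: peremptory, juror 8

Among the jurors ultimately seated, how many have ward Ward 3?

2

Removed: #2, #4, #8, #9, #13, #17, #19.
Seated jurors 1–7: #1, #3, #5, #6, #7, #10, #11.
Of those, in Ward 3: #10, #11 → 2.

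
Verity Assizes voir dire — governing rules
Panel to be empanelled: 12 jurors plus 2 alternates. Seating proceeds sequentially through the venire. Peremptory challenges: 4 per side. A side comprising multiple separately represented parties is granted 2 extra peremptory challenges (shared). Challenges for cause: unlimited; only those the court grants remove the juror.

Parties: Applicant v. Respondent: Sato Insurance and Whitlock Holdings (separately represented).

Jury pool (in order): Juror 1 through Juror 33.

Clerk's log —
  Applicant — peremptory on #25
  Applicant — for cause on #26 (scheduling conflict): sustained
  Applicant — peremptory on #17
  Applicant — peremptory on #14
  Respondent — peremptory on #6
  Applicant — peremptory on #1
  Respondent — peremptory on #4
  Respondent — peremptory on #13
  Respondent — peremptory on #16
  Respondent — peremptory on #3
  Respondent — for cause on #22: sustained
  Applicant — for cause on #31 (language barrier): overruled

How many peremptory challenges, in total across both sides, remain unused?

Applicant allotment: 4. Respondent allotment: 4 base + 2 multi-party = 6.
Applicant peremptories used: #25, #17, #14, #1 — 4 (for-cause on #26, #31 don't count).
Respondent peremptories used: #6, #4, #13, #16, #3 — 5 (the for-cause on #22 doesn't count).
Remaining: (4 − 4) + (6 − 5) = 1.

1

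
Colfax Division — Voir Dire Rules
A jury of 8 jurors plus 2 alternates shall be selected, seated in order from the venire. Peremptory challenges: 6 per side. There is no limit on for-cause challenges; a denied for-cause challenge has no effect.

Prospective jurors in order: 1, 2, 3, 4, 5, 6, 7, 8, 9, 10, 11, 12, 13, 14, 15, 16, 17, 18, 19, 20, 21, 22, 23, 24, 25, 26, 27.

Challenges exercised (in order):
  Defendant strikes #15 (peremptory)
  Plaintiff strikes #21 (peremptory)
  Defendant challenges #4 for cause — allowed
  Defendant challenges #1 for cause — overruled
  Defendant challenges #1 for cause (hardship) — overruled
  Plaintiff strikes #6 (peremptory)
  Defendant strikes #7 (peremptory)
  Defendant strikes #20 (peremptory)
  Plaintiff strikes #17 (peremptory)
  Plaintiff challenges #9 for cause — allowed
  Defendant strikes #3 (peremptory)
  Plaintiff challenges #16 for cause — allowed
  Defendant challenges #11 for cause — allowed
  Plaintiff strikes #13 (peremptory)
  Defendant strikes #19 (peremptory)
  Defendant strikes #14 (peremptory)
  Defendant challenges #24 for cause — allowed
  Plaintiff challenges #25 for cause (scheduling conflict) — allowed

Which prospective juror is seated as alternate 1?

Removed: #3, #4, #6, #7, #9, #11, #13, #14, #15, #16, #17, #19, #20, #21, #24, #25. (#1 stays — for-cause denied.)
Seating in order: seats 1–8 → #1, #2, #5, #8, #10, #12, #18, #22; alternates → #23, #26.
So alternate 1 is #23.

23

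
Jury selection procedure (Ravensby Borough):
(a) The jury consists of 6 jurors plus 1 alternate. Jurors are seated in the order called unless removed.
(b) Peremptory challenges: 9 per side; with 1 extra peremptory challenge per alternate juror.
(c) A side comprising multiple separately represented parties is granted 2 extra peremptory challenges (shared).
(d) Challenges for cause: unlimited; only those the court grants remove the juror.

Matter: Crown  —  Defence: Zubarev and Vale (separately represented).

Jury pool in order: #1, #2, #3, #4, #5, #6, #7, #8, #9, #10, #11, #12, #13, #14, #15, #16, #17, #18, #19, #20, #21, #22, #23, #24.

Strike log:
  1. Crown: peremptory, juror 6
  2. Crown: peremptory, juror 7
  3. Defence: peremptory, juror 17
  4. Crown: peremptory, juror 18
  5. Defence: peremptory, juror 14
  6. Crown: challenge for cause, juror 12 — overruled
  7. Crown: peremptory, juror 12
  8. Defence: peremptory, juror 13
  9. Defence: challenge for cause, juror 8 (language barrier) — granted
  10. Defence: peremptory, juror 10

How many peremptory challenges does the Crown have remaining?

6

Crown allotment: 9 base + 1 × 1 alternate = 10.
Crown peremptories used: #6, #7, #18, #12 — 4 (the for-cause on #12 doesn't count).
Remaining: 10 − 4 = 6.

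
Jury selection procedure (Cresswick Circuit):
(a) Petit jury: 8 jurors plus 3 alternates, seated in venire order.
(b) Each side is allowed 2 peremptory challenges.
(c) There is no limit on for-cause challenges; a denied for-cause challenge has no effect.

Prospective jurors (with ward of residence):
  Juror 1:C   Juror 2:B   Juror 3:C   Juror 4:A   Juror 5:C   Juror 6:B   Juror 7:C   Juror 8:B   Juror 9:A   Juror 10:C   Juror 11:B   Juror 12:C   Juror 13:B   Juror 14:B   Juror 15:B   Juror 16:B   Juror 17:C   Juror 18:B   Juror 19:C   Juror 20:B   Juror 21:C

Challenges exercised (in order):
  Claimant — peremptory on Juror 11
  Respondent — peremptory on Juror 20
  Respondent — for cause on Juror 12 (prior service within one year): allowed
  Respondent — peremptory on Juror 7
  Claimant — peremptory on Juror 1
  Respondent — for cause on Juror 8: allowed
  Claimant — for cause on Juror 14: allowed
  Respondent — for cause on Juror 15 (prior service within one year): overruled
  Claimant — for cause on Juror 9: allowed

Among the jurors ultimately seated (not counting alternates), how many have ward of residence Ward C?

3

Removed: #1, #7, #8, #9, #11, #12, #14, #20.
Seated jurors 1–8: #2, #3, #4, #5, #6, #10, #13, #15 (alternates #16, #17, #18 not counted).
Of those, in Ward C: #3, #5, #10 → 3.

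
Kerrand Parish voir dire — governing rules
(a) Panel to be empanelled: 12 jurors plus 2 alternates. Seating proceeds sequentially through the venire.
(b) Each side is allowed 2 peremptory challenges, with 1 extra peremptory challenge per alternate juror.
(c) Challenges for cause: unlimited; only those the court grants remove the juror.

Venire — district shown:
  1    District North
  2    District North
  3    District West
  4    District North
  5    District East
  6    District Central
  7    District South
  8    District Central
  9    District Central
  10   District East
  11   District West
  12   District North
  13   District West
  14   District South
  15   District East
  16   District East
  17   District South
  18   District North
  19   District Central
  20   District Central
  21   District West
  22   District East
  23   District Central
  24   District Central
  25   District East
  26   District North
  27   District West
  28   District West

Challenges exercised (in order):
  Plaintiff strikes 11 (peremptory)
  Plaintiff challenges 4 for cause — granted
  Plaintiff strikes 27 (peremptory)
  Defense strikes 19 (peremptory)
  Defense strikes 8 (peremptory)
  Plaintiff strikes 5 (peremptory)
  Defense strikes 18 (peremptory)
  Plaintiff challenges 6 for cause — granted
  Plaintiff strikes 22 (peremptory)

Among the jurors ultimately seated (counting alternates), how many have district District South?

3

Removed: #4, #5, #6, #8, #11, #18, #19, #22, #27.
Seated (14 incl. alternates): #1, #2, #3, #7, #9, #10, #12, #13, #14, #15, #16, #17, #20, #21.
Of those, in District South: #7, #14, #17 → 3.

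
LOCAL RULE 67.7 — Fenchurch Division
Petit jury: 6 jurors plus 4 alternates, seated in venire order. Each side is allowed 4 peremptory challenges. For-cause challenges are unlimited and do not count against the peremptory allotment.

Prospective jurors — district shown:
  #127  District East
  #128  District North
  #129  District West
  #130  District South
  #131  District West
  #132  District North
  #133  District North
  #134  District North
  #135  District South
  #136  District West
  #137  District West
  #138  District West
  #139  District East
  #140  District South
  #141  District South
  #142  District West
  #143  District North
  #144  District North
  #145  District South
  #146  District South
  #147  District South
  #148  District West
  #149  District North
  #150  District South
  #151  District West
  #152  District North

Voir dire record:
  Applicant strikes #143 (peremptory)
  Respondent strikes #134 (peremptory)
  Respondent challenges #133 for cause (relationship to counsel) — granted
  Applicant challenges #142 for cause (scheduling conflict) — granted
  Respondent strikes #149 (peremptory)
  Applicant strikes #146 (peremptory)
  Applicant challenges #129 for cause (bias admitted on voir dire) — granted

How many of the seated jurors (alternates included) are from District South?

2

Removed: #129, #133, #134, #142, #143, #146, #149.
Seated (10 incl. alternates): #127, #128, #130, #131, #132, #135, #136, #137, #138, #139.
Of those, in District South: #130, #135 → 2.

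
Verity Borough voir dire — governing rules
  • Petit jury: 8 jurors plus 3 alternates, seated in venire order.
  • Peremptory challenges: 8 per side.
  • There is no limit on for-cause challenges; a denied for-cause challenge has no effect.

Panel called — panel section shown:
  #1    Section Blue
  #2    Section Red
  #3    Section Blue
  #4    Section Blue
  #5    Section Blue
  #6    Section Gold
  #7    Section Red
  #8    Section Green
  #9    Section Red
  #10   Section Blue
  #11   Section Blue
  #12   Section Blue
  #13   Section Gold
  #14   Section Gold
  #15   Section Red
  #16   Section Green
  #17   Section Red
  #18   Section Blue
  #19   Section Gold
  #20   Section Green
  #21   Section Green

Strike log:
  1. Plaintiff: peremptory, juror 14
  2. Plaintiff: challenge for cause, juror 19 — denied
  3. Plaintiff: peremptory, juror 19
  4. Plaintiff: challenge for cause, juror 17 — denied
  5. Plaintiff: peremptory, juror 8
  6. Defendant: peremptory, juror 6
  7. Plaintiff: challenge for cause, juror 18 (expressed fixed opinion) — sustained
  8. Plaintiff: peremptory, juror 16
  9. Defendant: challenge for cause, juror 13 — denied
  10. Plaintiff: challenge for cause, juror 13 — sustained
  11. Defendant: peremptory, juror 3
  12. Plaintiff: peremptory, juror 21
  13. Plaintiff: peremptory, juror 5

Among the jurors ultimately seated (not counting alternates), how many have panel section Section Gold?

0

Removed: #3, #5, #6, #8, #13, #14, #16, #18, #19, #21.
Seated jurors 1–8: #1, #2, #4, #7, #9, #10, #11, #12 (alternates #15, #17, #20 not counted).
None of those are in Section Gold → 0.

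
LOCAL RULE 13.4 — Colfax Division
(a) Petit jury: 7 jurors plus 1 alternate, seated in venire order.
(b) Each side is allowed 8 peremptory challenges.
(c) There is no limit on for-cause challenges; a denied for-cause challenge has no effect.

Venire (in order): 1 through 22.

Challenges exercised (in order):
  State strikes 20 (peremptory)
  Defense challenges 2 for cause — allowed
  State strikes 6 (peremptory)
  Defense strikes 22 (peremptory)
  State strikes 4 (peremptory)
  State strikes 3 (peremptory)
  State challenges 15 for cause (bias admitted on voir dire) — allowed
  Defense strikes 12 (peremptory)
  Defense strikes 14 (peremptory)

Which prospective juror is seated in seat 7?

11

Removed: #2, #3, #4, #6, #12, #14, #15, #20, #22.
Seating in order: seats 1–7 → #1, #5, #7, #8, #9, #10, #11; alternates → #13.
So seat 7 is #11.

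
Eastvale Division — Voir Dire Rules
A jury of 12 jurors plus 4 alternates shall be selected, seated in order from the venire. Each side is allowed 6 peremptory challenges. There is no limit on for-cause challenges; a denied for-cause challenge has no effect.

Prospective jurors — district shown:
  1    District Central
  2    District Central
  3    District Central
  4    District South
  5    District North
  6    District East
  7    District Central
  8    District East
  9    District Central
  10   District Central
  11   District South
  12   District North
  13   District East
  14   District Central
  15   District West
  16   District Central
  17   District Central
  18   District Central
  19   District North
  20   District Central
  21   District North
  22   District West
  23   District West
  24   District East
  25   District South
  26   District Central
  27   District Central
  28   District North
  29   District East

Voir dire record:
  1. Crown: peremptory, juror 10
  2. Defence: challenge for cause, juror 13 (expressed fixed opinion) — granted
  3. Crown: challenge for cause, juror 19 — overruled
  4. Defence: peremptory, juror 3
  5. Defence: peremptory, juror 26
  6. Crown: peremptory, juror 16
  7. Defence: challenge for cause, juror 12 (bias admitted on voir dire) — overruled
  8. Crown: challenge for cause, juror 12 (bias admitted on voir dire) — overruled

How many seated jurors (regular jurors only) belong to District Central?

Removed: #3, #10, #13, #16, #26.
Seated jurors 1–12: #1, #2, #4, #5, #6, #7, #8, #9, #11, #12, #14, #15 (alternates #17, #18, #19, #20 not counted).
Of those, in District Central: #1, #2, #7, #9, #14 → 5.

5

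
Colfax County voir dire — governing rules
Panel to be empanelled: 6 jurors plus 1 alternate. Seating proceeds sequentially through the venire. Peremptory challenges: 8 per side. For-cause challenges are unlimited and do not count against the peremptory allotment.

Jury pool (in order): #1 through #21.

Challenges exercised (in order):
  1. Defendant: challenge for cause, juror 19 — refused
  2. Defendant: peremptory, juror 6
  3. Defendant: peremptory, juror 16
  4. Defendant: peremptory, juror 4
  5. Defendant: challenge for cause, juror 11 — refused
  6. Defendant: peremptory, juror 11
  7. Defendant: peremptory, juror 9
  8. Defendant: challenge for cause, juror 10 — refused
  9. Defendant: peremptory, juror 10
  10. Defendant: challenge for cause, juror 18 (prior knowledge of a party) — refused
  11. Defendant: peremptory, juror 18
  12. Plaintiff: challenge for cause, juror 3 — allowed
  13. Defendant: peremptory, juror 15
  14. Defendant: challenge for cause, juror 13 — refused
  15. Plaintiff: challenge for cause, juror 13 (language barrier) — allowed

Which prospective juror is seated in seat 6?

Removed: #3, #4, #6, #9, #10, #11, #13, #15, #16, #18. (#19 stays — for-cause denied.)
Filling seats in venire order through position 6: #1, #2, #5, #7, #8, #12.
So seat 6 is #12.

12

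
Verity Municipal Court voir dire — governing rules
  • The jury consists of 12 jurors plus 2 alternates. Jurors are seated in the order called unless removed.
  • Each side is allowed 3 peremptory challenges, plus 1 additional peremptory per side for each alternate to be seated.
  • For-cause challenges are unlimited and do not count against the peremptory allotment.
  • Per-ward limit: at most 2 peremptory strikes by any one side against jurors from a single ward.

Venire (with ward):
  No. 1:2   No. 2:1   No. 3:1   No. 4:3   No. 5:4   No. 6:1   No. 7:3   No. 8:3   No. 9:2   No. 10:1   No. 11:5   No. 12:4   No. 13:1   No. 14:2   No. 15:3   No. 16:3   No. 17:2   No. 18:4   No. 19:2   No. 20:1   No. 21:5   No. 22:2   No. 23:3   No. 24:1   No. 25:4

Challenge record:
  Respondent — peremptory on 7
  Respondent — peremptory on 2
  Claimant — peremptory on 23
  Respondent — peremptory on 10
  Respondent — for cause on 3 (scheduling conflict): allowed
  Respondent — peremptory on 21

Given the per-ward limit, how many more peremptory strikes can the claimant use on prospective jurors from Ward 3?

1

Claimant peremptories so far: #23 — 1 of 5 used, 4 left overall.
Against Ward 3: #23 — 1 used; per-ward cap 2 leaves 1.
Binding limit: min(4, 1) = 1.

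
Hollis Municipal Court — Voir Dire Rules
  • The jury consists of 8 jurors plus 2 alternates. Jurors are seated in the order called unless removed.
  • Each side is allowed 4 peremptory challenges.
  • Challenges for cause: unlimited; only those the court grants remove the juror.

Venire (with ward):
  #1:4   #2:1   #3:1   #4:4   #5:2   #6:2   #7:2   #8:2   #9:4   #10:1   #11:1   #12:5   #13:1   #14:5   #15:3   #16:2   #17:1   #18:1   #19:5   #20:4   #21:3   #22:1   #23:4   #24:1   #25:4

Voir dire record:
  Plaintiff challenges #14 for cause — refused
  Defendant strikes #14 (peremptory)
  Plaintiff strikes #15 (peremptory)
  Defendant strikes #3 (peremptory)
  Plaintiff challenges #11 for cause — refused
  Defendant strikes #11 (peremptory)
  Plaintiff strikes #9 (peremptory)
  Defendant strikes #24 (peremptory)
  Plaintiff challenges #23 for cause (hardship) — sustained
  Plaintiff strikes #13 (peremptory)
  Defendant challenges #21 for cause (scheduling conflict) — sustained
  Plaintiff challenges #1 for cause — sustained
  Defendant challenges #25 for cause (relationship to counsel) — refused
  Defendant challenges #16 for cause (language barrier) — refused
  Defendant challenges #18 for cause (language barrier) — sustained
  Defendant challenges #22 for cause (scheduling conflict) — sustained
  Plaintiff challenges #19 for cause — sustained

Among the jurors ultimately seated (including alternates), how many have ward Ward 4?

1

Removed: #1, #3, #9, #11, #13, #14, #15, #18, #19, #21, #22, #23, #24.
Seated (10 incl. alternates): #2, #4, #5, #6, #7, #8, #10, #12, #16, #17.
Of those, in Ward 4: #4 → 1.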